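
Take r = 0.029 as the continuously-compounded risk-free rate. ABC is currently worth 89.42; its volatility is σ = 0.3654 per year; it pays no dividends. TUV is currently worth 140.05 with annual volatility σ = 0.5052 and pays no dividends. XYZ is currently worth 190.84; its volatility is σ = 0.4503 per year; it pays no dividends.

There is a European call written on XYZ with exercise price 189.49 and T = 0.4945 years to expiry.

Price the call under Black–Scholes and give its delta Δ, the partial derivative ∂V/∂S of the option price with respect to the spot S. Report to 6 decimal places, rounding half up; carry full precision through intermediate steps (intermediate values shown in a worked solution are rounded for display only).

σ√T = 0.4503·√0.4945 = 0.316654
d₁ = (ln(S/K) + (r+σ²/2)T) / (σ√T) = (ln(190.84/189.49) + (0.029+0.4503²/2)·0.4945) / 0.316654 = (0.007099 + 0.064475) / 0.316654 = 0.226034
d₂ = d₁ − σ√T = 0.226034 − 0.316654 = -0.090620
e^{−rT} = 0.985762
N(d₁) = 0.589412,  N(d₂) = 0.463897
Call price V = S·N(d₁) − K·e^{−rT}·N(d₂) = 112.483470 − 86.652284 = 25.831187
Δ = N(d₁) = 0.589412

price = 25.831187
Δ = 0.589412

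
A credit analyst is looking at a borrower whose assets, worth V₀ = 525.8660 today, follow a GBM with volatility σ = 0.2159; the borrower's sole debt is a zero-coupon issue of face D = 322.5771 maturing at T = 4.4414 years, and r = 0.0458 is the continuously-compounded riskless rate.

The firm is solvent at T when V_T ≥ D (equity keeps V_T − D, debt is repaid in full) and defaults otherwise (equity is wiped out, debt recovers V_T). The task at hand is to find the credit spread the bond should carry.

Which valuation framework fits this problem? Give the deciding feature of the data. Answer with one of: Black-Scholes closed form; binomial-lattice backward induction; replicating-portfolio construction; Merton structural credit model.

framework: Merton structural credit model

Key observation: a levered firm with one bullet debt due at 4.4414 years is the canonical structural-credit setup: equity is a call on the firm's assets struck at the face value.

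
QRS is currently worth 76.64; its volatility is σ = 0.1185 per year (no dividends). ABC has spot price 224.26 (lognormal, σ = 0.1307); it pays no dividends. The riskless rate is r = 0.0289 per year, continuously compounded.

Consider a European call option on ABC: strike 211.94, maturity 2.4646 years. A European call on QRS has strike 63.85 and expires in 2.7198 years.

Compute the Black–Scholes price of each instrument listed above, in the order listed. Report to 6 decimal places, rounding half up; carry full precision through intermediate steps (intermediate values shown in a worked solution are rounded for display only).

[ABC call K=211.94]
σ√T = 0.1307·√2.4646 = 0.205187
d₁ = (ln(S/K) + (r+σ²/2)T) / (σ√T) = (ln(224.26/211.94) + (0.0289+0.1307²/2)·2.4646) / 0.205187 = (0.056503 + 0.092278) / 0.205187 = 0.725099
d₂ = d₁ − σ√T = 0.725099 − 0.205187 = 0.519913
e^{−rT} = 0.931251
N(d₁) = 0.765804,  N(d₂) = 0.698438
price = S·N(d₁) − K·e^{−rT}·N(d₂) = 171.739295 − 137.850131 = 33.889165
[QRS call K=63.85]
σ√T = 0.1185·√2.7198 = 0.195428
d₁ = (ln(S/K) + (r+σ²/2)T) / (σ√T) = (ln(76.64/63.85) + (0.0289+0.1185²/2)·2.7198) / 0.195428 = (0.182583 + 0.097698) / 0.195428 = 1.434190
d₂ = d₁ − σ√T = 1.434190 − 0.195428 = 1.238762
e^{−rT} = 0.924408
N(d₁) = 0.924241,  N(d₂) = 0.892283
price = S·N(d₁) − K·e^{−rT}·N(d₂) = 70.833823 − 52.665602 = 18.168221

price(ABC call K=211.94) = 33.889165
price(QRS call K=63.85) = 18.168221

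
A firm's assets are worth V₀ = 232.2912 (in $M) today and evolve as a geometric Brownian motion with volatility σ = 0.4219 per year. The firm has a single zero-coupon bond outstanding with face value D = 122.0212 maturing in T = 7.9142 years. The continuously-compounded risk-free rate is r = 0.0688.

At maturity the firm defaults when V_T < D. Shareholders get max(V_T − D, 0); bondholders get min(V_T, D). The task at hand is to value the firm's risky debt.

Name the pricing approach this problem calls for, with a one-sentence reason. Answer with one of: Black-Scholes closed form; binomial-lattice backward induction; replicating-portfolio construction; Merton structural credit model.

framework: Merton structural credit model

Key observation: the question is about default risk generated by asset-value dynamics against a debt face of 122.0212 — the structural framework prices exactly that.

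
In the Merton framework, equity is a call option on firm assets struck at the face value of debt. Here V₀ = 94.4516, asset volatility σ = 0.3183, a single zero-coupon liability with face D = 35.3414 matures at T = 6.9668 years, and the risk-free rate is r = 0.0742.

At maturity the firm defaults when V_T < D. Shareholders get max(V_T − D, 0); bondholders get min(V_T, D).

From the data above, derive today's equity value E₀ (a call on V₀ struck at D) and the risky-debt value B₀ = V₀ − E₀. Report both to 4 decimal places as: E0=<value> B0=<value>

E0=73.8951 B0=20.5565

Apply the equity-as-call identities (strike 35.3414, horizon 6.9668 years):
d₁ = [ln(V₀/D) + (r + σ²/2)T] / (σ√T)
   = [ln(94.4516/35.3414) + (0.0742 + 0.5·0.3183²)·6.9668] / (0.3183·√6.9668)
   = [0.983032 + 0.869857] / 0.840143 = 2.205445
d₂ = d₁ − σ√T = 2.205445 − 0.840143 = 1.365301
N(d₁) = 0.986289,  N(d₂) = 0.913921,  e^(−rT) = 0.596345
E₀ = V₀·N(d₁) − D·e^(−rT)·N(d₂)
   = 94.4516·0.986289 − 35.3414·0.596345·0.913921 = 73.895052
B₀ = V₀ − E₀ = 94.4516 − 73.895052 = 20.556548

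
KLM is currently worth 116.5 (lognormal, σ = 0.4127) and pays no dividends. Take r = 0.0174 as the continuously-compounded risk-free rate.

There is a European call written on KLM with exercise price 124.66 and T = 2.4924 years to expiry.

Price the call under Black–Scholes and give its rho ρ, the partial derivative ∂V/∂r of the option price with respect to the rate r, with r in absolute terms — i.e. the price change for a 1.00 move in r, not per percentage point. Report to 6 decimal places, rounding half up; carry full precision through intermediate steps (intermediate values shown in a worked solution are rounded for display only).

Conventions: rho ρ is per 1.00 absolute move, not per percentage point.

price = 28.706458
ρ = 106.587933

σ√T = 0.4127·√2.4924 = 0.651543
d₁ = (ln(S/K) + (r+σ²/2)T) / (σ√T) = (ln(116.5/124.66) + (0.0174+0.4127²/2)·2.4924) / 0.651543 = (-0.067699 + 0.255622) / 0.651543 = 0.288428
d₂ = d₁ − σ√T = 0.288428 − 0.651543 = -0.363115
e^{−rT} = 0.957559
N(d₁) = 0.613490,  N(d₂) = 0.358259
Call price V = S·N(d₁) − K·e^{−rT}·N(d₂) = 71.471638 − 42.765179 = 28.706458
ρ = K·T·e^{−rT}·N(d₂) = 106.587933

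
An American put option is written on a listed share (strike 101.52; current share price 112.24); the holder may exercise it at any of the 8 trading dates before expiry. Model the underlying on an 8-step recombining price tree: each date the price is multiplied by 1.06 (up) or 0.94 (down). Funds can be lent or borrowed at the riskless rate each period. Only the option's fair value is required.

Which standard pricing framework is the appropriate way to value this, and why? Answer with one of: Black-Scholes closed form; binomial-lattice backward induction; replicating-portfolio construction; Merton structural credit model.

Key observation: with exercise allowed before expiry on a discrete up/down model (8 steps from spot 112.24), the strike-101.52 put's value must be rolled back through the tree testing early exercise at each node.

framework: binomial-lattice backward induction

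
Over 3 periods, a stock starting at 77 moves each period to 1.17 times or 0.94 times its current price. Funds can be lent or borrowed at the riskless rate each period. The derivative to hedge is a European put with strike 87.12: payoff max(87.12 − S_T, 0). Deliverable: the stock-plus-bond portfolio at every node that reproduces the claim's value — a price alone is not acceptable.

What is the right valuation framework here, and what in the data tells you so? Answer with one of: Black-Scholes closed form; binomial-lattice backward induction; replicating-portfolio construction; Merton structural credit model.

framework: replicating-portfolio construction

Key observation: the mandate to exhibit the hedge at every date and state singles out the replicating-portfolio construction on the 3-period tree with factors 1.17 and 0.94 from 77.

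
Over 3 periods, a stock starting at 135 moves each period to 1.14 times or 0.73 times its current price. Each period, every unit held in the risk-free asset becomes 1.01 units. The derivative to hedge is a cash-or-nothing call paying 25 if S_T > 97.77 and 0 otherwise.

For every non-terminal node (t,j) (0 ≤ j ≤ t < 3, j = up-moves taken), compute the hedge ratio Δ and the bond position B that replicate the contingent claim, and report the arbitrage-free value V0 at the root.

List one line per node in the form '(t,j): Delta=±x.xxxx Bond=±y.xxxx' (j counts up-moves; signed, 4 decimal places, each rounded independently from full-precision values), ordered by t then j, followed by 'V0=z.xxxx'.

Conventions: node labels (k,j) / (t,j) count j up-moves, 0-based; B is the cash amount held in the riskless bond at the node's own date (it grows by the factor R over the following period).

Since d<R<u, set p* = (R−d)/(u−d) = 0.6829; price each node as the discounted p*-expectation of its children.
Payoffs at expiry: V(3,0)=0.0000, V(3,1)=0.0000, V(3,2)=25.0000, V(3,3)=25.0000
Node (2,0) S=71.9415: V=(p*·0.0000+(1−p*)·0.0000)/1.01=0.0000; Δ=(0.0000−0.0000)/(82.0133−52.5173)=0.0000; B=V−Δ·S=0.0000
Node (2,1) S=112.3470: V=(p*·25.0000+(1−p*)·0.0000)/1.01=16.9041; Δ=(25.0000−0.0000)/(128.0756−82.0133)=0.5427; B=V−Δ·S=-44.0715
Node (2,2) S=175.4460: V=(p*·25.0000+(1−p*)·25.0000)/1.01=24.7525; Δ=(25.0000−25.0000)/(200.0084−128.0756)=0.0000; B=V−Δ·S=24.7525
Node (1,0) S=98.5500: V=(p*·16.9041+(1−p*)·0.0000)/1.01=11.4300; Δ=(16.9041−0.0000)/(112.3470−71.9415)=0.4184; B=V−Δ·S=-29.7996
Node (1,1) S=153.9000: V=(p*·24.7525+(1−p*)·16.9041)/1.01=22.0435; Δ=(24.7525−16.9041)/(175.4460−112.3470)=0.1244; B=V−Δ·S=2.9012
Node (0,0) S=135.0000: V=(p*·22.0435+(1−p*)·11.4300)/1.01=18.4933; Δ=(22.0435−11.4300)/(153.9000−98.5500)=0.1918; B=V−Δ·S=-7.3934
Check: Δ(0,0)·S0 + B(0,0) = 18.4933 = V0.

(0,0): Delta=0.1918 Bond=-7.3934
(1,0): Delta=0.4184 Bond=-29.7996
(1,1): Delta=0.1244 Bond=2.9012
(2,0): Delta=0.0000 Bond=0.0000
(2,1): Delta=0.5427 Bond=-44.0715
(2,2): Delta=0.0000 Bond=24.7525
V0=18.4933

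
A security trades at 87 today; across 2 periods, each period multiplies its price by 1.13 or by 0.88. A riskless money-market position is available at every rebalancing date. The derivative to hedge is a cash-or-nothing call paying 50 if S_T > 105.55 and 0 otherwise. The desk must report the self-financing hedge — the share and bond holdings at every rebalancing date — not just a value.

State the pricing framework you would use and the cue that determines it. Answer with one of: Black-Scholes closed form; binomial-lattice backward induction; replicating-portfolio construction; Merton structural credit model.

framework: replicating-portfolio construction

Key observation: since the answer must list Δ and B at each node of the 1.13/0.88 lattice on 87, the replicating-portfolio method — solving the two-state system at every node — is the one that applies.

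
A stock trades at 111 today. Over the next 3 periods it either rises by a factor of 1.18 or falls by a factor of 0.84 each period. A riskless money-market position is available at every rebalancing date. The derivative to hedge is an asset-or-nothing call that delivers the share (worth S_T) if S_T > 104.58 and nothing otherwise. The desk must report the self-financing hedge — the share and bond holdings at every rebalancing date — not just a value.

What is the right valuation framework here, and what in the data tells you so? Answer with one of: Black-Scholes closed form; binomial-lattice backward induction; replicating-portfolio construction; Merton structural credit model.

framework: replicating-portfolio construction

Key observation: since the answer must list Δ and B at each node of the 1.18/0.84 lattice on 111, the replicating-portfolio method — solving the two-state system at every node — is the one that applies.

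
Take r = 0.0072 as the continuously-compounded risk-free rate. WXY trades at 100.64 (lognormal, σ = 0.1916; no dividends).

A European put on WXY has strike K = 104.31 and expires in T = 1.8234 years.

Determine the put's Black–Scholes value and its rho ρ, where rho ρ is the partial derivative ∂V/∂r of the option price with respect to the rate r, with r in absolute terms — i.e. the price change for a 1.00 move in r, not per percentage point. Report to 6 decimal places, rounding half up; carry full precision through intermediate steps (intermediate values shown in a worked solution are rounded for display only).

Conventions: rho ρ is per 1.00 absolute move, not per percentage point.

σ√T = 0.1916·√1.8234 = 0.258724
d₁ = (ln(S/K) + (r+σ²/2)T) / (σ√T) = (ln(100.64/104.31) + (0.0072+0.1916²/2)·1.8234) / 0.258724 = (-0.035817 + 0.046597) / 0.258724 = 0.041666
d₂ = d₁ − σ√T = 0.041666 − 0.258724 = -0.217058
e^{−rT} = 0.986957
N(−d₁) = 0.483382,  N(−d₂) = 0.585918
Put price V = K·e^{−rT}·N(−d₂) − S·N(−d₁) = 60.320004 − 48.647602 = 11.672402
ρ = −K·T·e^{−rT}·N(−d₂) = -109.987495

price = 11.672402
ρ = -109.987495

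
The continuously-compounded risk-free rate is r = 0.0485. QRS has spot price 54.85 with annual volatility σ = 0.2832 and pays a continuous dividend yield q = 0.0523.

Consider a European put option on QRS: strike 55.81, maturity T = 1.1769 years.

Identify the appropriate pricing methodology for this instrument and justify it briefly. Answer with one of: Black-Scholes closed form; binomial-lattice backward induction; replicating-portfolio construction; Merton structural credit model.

Key observation: a European claim on QRS (strike 55.81) — a lognormal (GBM) underlying with constant rate and volatility — has an exact closed-form value; no lattice or capital structure is involved.

framework: Black-Scholes closed form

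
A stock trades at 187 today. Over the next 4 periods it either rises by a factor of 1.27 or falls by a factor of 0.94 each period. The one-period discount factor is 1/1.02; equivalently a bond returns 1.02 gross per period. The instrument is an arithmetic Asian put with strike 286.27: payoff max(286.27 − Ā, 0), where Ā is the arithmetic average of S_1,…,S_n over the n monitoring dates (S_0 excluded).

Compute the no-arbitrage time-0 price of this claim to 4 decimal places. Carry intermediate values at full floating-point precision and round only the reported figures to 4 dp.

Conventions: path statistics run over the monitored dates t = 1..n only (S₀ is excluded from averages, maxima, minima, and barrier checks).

Set p* = 0.2424 (from d < R < u); the path-dependent value is the discounted p*-expectation over all price paths.
Enumerate all 2^4 = 16 price paths (U = up ×1.27, D = down ×0.94); each path with k up-moves has probability p*^k·(1−p*)^(4−k).
DDDD: Ā=160.5831, payoff=125.6869, prob=0.329385
UDDD: Ā=216.9580, payoff=69.3120, prob=0.105403
DUDD: Ā=201.5305, payoff=84.7395, prob=0.105403
UUDD: Ā=272.2806, payoff=13.9894, prob=0.033729
DDUD: Ā=187.0287, payoff=99.2413, prob=0.105403
UDUD: Ā=252.6877, payoff=33.5823, prob=0.033729
DUUD: Ā=237.2602, payoff=49.0098, prob=0.033729
UUUD: Ā=320.5537, payoff=0.0000, prob=0.010793
DDDU: Ā=173.3970, payoff=112.8730, prob=0.105403
UDDU: Ā=234.2703, payoff=51.9997, prob=0.033729
DUDU: Ā=218.8428, payoff=67.4272, prob=0.033729
UUDU: Ā=295.6707, payoff=0.0000, prob=0.010793
DDUU: Ā=204.3410, payoff=81.9290, prob=0.033729
UDUU: Ā=276.0777, payoff=10.1923, prob=0.010793
DUUU: Ā=260.6502, payoff=25.6198, prob=0.010793
UUUU: Ā=352.1551, payoff=0.0000, prob=0.003454
Price = Σ prob·payoff / R^4 = 90.430178 / 1.082432 = 83.5435

price = 83.5435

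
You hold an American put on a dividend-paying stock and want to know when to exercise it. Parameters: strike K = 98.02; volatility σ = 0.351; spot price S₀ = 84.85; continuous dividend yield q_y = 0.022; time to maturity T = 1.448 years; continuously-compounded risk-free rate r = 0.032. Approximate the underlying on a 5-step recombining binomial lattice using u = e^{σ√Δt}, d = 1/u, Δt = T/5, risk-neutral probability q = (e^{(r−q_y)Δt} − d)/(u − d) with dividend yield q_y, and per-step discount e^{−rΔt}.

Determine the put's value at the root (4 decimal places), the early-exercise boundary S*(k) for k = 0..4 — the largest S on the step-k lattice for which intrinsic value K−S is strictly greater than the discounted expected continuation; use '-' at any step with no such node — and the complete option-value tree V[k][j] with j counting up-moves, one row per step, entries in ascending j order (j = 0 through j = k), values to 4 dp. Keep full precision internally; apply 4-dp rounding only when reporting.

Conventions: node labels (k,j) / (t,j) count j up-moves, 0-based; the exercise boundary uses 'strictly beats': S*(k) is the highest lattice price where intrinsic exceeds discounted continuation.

price = 21.3574
boundary = - - 58.1547 48.1451 58.1547
tree:
21.3574
29.8073 11.8916
39.8653 18.6288 4.2406
49.8749 28.0807 7.9342 0.0000
58.1617 39.8653 14.8448 0.0000 0.0000
65.0222 49.8749 27.7745 0.0000 0.0000 0.0000

params: Δt=0.28960 u=1.20791 d=0.82788 q=0.46055 e^(-rΔt)=0.99078
t_5 payoffs: 65.0222 49.8749 27.7745 0.0000 0.0000 0.0000
t_4: node(4,0) S=39.8583 payoff=58.1617 vs cont=57.5107 → 58.1617 [stop]  node(4,1) S=58.1547 payoff=39.8653 vs cont=39.3304 → 39.8653 [stop]  node(4,2) S=84.8500 payoff=13.1700 vs cont=14.8448 → 14.8448 [wait]  node(4,3) S=123.7994 payoff=0.0000 vs cont=0.0000 → 0.0000 [wait]  node(4,4) S=180.6282 payoff=0.0000 vs cont=0.0000 → 0.0000 [wait]  ⇒ S*(4)=58.1547
t_3: node(3,0) S=48.1451 payoff=49.8749 vs cont=49.2765 → 49.8749 [stop]  node(3,1) S=70.2455 payoff=27.7745 vs cont=28.0807 → 28.0807 [wait]  node(3,2) S=102.4909 payoff=0.0000 vs cont=7.9342 → 7.9342 [wait]  node(3,3) S=149.5382 payoff=0.0000 vs cont=0.0000 → 0.0000 [wait]  ⇒ S*(3)=48.1451
t_2: node(2,0) S=58.1547 payoff=39.8653 vs cont=39.4701 → 39.8653 [stop]  node(2,1) S=84.8500 payoff=13.1700 vs cont=18.6288 → 18.6288 [wait]  node(2,2) S=123.7994 payoff=0.0000 vs cont=4.2406 → 4.2406 [wait]  ⇒ S*(2)=58.1547
t_1: node(1,0) S=70.2455 payoff=27.7745 vs cont=29.8073 → 29.8073 [wait]  node(1,1) S=102.4909 payoff=0.0000 vs cont=11.8916 → 11.8916 [wait]  ⇒ S*(1)=-
t_0: node(0,0) S=84.8500 payoff=13.1700 vs cont=21.3574 → 21.3574 [wait]  ⇒ S*(0)=-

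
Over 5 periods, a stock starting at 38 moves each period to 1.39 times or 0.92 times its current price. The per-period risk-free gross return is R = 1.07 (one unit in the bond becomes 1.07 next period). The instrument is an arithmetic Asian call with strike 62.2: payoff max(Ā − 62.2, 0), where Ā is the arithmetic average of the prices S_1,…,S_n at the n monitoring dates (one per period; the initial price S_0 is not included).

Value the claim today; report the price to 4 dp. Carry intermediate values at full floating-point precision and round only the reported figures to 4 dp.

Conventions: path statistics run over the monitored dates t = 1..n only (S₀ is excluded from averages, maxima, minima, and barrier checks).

price = 1.2725

Under the martingale measure an up-move has probability p* = 0.3191; value the claim as the probability-weighted average of per-path payoffs, discounted 5 periods at R = 1.07.
Enumerate all 2^5 = 32 price paths (U = up ×1.39, D = down ×0.92); each path with k up-moves has probability p*^k·(1−p*)^(5−k).
DDDDD: Ā=29.7963, payoff=0.0000, prob=0.146305
UDDDD: Ā=45.0183, payoff=0.0000, prob=0.068581
DUDDD: Ā=41.4463, payoff=0.0000, prob=0.068581
UUDDD: Ā=62.6199, payoff=0.4199, prob=0.032147
DDUDD: Ā=38.1600, payoff=0.0000, prob=0.068581
UDUDD: Ā=57.6549, payoff=0.0000, prob=0.032147
DUUDD: Ā=54.0829, payoff=0.0000, prob=0.032147
UUUDD: Ā=81.7121, payoff=19.5121, prob=0.015069
DDDUD: Ā=35.1367, payoff=0.0000, prob=0.068581
UDDUD: Ā=53.0870, payoff=0.0000, prob=0.032147
DUDUD: Ā=49.5150, payoff=0.0000, prob=0.032147
UUDUD: Ā=74.8107, payoff=12.6107, prob=0.015069
DDUUD: Ā=46.2287, payoff=0.0000, prob=0.032147
UDUUD: Ā=69.8456, payoff=7.6456, prob=0.015069
DUUUD: Ā=66.2736, payoff=4.0736, prob=0.015069
UUUUD: Ā=100.1308, payoff=37.9308, prob=0.007064
DDDDU: Ā=32.3552, payoff=0.0000, prob=0.068581
UDDDU: Ā=48.8845, payoff=0.0000, prob=0.032147
DUDDU: Ā=45.3125, payoff=0.0000, prob=0.032147
UUDDU: Ā=68.4613, payoff=6.2613, prob=0.015069
DDUDU: Ā=42.0263, payoff=0.0000, prob=0.032147
UDUDU: Ā=63.4962, payoff=1.2962, prob=0.015069
DUUDU: Ā=59.9242, payoff=0.0000, prob=0.015069
UUUDU: Ā=90.5377, payoff=28.3377, prob=0.007064
DDDUU: Ā=39.0030, payoff=0.0000, prob=0.032147
UDDUU: Ā=58.9284, payoff=0.0000, prob=0.015069
DUDUU: Ā=55.3564, payoff=0.0000, prob=0.015069
UUDUU: Ā=83.6363, payoff=21.4363, prob=0.007064
DDUUU: Ā=52.0701, payoff=0.0000, prob=0.015069
UDUUU: Ā=78.6712, payoff=16.4712, prob=0.007064
DUUUU: Ā=75.0992, payoff=12.8992, prob=0.007064
UUUUU: Ā=113.4651, payoff=51.2651, prob=0.003311
Price = Σ prob·payoff / R^5 = 1.784752 / 1.402552 = 1.2725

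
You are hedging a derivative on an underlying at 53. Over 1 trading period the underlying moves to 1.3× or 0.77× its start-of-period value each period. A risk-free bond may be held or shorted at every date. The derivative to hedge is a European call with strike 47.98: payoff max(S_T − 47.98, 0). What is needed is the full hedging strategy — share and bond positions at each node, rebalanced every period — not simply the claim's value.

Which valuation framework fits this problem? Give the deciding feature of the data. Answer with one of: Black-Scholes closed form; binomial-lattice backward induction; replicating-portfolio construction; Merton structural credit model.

Key observation: a price alone would not answer the question — the per-node share/bond construction on the spot-53, 1.3/0.77 tree is required, and only the replicating-portfolio method yields it.

framework: replicating-portfolio construction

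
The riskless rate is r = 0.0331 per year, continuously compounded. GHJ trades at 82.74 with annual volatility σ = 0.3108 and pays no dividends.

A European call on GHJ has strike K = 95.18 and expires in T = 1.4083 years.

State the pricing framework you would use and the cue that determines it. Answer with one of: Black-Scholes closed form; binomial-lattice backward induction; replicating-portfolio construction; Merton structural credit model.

framework: Black-Scholes closed form

Key observation: the strike-95.18 call on GHJ is European-exercise on a continuously-modelled lognormal underlying, so its value is a single closed-form evaluation.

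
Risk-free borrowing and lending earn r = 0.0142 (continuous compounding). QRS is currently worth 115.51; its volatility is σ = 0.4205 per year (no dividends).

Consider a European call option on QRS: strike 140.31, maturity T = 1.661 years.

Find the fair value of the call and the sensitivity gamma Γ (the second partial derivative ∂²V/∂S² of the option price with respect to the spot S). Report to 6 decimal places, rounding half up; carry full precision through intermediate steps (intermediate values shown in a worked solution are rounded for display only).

price = 17.499824
Γ = 0.006367

σ√T = 0.4205·√1.661 = 0.541940
d₁ = (ln(S/K) + (r+σ²/2)T) / (σ√T) = (ln(115.51/140.31) + (0.0142+0.4205²/2)·1.661) / 0.541940 = (-0.194497 + 0.170435) / 0.541940 = -0.044399
d₂ = d₁ − σ√T = -0.044399 − 0.541940 = -0.586339
e^{−rT} = 0.976690
N(d₁) = 0.482293,  N(d₂) = 0.278824
Call price V = S·N(d₁) − K·e^{−rT}·N(d₂) = 55.709671 − 38.209848 = 17.499824
φ(d₁) = (1/√(2π))·e^{−d₁²/2} = 0.398549
Γ = φ(d₁) / (S·σ·√T) = 0.006367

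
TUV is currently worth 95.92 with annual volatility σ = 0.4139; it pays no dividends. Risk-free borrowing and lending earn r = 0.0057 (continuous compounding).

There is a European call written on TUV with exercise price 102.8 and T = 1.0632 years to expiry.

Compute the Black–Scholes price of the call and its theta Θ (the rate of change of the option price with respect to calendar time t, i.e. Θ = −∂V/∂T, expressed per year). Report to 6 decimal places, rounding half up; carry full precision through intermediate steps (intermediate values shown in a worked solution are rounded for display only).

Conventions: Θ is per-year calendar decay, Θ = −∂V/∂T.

σ√T = 0.4139·√1.0632 = 0.426779
d₁ = (ln(S/K) + (r+σ²/2)T) / (σ√T) = (ln(95.92/102.8) + (0.0057+0.4139²/2)·1.0632) / 0.426779 = (-0.069271 + 0.097130) / 0.426779 = 0.065279
d₂ = d₁ − σ√T = 0.065279 − 0.426779 = -0.361500
e^{−rT} = 0.993958
N(d₁) = 0.526024,  N(d₂) = 0.358863
Call price V = S·N(d₁) − K·e^{−rT}·N(d₂) = 50.456211 − 36.668196 = 13.788015
φ(d₁) = (1/√(2π))·e^{−d₁²/2} = 0.398093
Θ = −S·φ(d₁)·σ/(2√T) − r·K·e^{−rT}·N(d₂) = −7.663936 − 0.209009 = -7.872944

price = 13.788015
Θ = -7.872944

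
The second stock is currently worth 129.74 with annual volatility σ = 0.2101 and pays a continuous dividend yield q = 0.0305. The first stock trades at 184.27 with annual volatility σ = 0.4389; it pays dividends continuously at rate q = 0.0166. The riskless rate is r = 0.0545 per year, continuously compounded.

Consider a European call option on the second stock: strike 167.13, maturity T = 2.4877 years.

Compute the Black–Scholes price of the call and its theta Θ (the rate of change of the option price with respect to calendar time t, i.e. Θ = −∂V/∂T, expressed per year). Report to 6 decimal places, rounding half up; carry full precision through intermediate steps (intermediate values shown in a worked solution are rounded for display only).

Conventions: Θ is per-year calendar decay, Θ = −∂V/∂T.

σ√T = 0.2101·√2.4877 = 0.331379
d₁ = (ln(S/K) + (r−q+σ²/2)T) / (σ√T) = (ln(129.74/167.13) + (0.0545−0.0305+0.2101²/2)·2.4877) / 0.331379 = (-0.253240 + 0.114611) / 0.331379 = -0.418339
d₂ = d₁ − σ√T = -0.418339 − 0.331379 = -0.749718
e^{−rT} = 0.873210
e^{−qT} = 0.926932
N(d₁) = 0.337850,  N(d₂) = 0.226712
Call price V = S·e^{−qT}·N(d₁) − K·e^{−rT}·N(d₂) = 40.629875 − 33.086295 = 7.543580
φ(d₁) = (1/√(2π))·e^{−d₁²/2} = 0.365517
Θ = −S·e^{−qT}·φ(d₁)·σ/(2√T) + q·S·e^{−qT}·N(d₁) − r·K·e^{−rT}·N(d₂) = −2.927701 + 1.239211 − 1.803203 = -3.491692

price = 7.543580
Θ = -3.491692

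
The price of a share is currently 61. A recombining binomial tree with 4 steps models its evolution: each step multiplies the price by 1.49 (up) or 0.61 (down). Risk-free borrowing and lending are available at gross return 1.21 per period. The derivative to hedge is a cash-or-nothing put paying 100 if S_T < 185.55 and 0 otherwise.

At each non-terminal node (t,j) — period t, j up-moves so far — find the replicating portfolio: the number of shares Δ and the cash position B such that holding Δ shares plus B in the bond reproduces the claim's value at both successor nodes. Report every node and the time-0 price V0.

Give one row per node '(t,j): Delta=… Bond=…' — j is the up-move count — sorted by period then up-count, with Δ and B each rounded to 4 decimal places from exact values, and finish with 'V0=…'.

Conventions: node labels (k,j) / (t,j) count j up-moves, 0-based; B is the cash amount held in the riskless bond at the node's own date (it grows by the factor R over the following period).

(0,0): Delta=-0.3333 Bond=56.9004
(1,0): Delta=0.0000 Bond=56.4474
(1,1): Delta=-0.3970 Bond=74.6372
(2,0): Delta=0.0000 Bond=68.3013
(2,1): Delta=0.0000 Bond=68.3013
(2,2): Delta=-0.4728 Bond=100.5822
(3,0): Delta=0.0000 Bond=82.6446
(3,1): Delta=0.0000 Bond=82.6446
(3,2): Delta=0.0000 Bond=82.6446
(3,3): Delta=-0.5632 Bond=139.9324
V0=36.5691

No-arbitrage ⇒ martingale measure with p* = (R−d)/(u−d) = 0.6818.
Payoffs at expiry: V(4,0)=100.0000, V(4,1)=100.0000, V(4,2)=100.0000, V(4,3)=100.0000, V(4,4)=0.0000
  t=3,j=0: stock 13.8458 → up 20.6303 (V=100.0000), down 8.4460 (V=100.0000). Price 82.6446; hedge Δ=0.0000, bond B=82.6446.
  t=3,j=1: stock 33.8202 → up 50.3921 (V=100.0000), down 20.6303 (V=100.0000). Price 82.6446; hedge Δ=0.0000, bond B=82.6446.
  t=3,j=2: stock 82.6099 → up 123.0888 (V=100.0000), down 50.3921 (V=100.0000). Price 82.6446; hedge Δ=0.0000, bond B=82.6446.
  t=3,j=3: stock 201.7849 → up 300.6595 (V=0.0000), down 123.0888 (V=100.0000). Price 26.2960; hedge Δ=-0.5632, bond B=139.9324.
  t=2,j=0: stock 22.6981 → up 33.8202 (V=82.6446), down 13.8458 (V=82.6446). Price 68.3013; hedge Δ=0.0000, bond B=68.3013.
  t=2,j=1: stock 55.4429 → up 82.6099 (V=82.6446), down 33.8202 (V=82.6446). Price 68.3013; hedge Δ=0.0000, bond B=68.3013.
  t=2,j=2: stock 135.4261 → up 201.7849 (V=26.2960), down 82.6099 (V=82.6446). Price 36.5497; hedge Δ=-0.4728, bond B=100.5822.
  t=1,j=0: stock 37.2100 → up 55.4429 (V=68.3013), down 22.6981 (V=68.3013). Price 56.4474; hedge Δ=0.0000, bond B=56.4474.
  t=1,j=1: stock 90.8900 → up 135.4261 (V=36.5497), down 55.4429 (V=68.3013). Price 38.5558; hedge Δ=-0.3970, bond B=74.6372.
  t=0,j=0: stock 61.0000 → up 90.8900 (V=38.5558), down 37.2100 (V=56.4474). Price 36.5691; hedge Δ=-0.3333, bond B=56.9004.
Sanity check at the root: Δ(0,0)·S0 + B(0,0) reproduces V0 = 36.5691.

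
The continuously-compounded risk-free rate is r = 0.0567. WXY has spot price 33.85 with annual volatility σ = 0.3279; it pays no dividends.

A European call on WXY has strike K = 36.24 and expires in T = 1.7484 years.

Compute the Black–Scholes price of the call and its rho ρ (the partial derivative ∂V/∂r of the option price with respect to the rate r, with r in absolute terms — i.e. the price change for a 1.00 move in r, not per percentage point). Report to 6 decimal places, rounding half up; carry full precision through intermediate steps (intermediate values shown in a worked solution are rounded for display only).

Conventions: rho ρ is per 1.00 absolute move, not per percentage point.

σ√T = 0.3279·√1.7484 = 0.433573
d₁ = (ln(S/K) + (r+σ²/2)T) / (σ√T) = (ln(33.85/36.24) + (0.0567+0.3279²/2)·1.7484) / 0.433573 = (-0.068224 + 0.193127) / 0.433573 = 0.288077
d₂ = d₁ − σ√T = 0.288077 − 0.433573 = -0.145495
e^{−rT} = 0.905621
N(d₁) = 0.613356,  N(d₂) = 0.442160
Call price V = S·N(d₁) − K·e^{−rT}·N(d₂) = 20.762107 − 14.511559 = 6.250548
ρ = K·T·e^{−rT}·N(d₂) = 25.372009

price = 6.250548
ρ = 25.372009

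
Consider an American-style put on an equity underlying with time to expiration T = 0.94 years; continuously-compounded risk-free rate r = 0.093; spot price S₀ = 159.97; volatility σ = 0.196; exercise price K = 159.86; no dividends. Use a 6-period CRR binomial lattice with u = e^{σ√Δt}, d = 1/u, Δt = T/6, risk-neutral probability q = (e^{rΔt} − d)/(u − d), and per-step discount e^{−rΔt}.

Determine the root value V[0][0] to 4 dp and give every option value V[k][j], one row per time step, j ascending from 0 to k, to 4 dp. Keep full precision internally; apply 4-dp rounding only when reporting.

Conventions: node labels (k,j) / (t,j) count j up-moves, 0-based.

params: Δt=0.15667 u=1.08067 d=0.92535 q=0.57511 e^(-rΔt)=0.98554
t_6 payoffs: 59.4249 42.5676 22.8809 0.0000 0.0000 0.0000 0.0000
k=5: node(5,0) S=108.5370 payoff=51.3230 vs cont=49.0107 → 51.3230 [stop]  node(5,1) S=126.7541 payoff=33.1059 vs cont=30.7936 → 33.1059 [stop]  node(5,2) S=148.0289 payoff=11.8311 vs cont=9.5812 → 11.8311 [stop]  node(5,3) S=172.8744 payoff=0.0000 vs cont=0.0000 → 0.0000 [wait]  node(5,4) S=201.8901 payoff=0.0000 vs cont=0.0000 → 0.0000 [wait]  node(5,5) S=235.7758 payoff=0.0000 vs cont=0.0000 → 0.0000 [wait]
k=4: node(4,0) S=117.2924 payoff=42.5676 vs cont=40.2553 → 42.5676 [stop]  node(4,1) S=136.9791 payoff=22.8809 vs cont=20.5686 → 22.8809 [stop]  node(4,2) S=159.9700 payoff=0.0000 vs cont=4.9542 → 4.9542 [wait]  node(4,3) S=186.8198 payoff=0.0000 vs cont=0.0000 → 0.0000 [wait]  node(4,4) S=218.1761 payoff=0.0000 vs cont=0.0000 → 0.0000 [wait]
k=3: node(3,0) S=126.7541 payoff=33.1059 vs cont=30.7936 → 33.1059 [stop]  node(3,1) S=148.0289 payoff=11.8311 vs cont=12.3892 → 12.3892 [wait]  node(3,2) S=172.8744 payoff=0.0000 vs cont=2.0745 → 2.0745 [wait]  node(3,3) S=201.8901 payoff=0.0000 vs cont=0.0000 → 0.0000 [wait]
k=2: node(2,0) S=136.9791 payoff=22.8809 vs cont=20.8850 → 22.8809 [stop]  node(2,1) S=159.9700 payoff=0.0000 vs cont=6.3637 → 6.3637 [wait]  node(2,2) S=186.8198 payoff=0.0000 vs cont=0.8687 → 0.8687 [wait]
k=1: node(1,0) S=148.0289 payoff=11.8311 vs cont=13.1881 → 13.1881 [wait]  node(1,1) S=172.8744 payoff=0.0000 vs cont=3.1571 → 3.1571 [wait]
k=0: node(0,0) S=159.9700 payoff=0.0000 vs cont=7.3119 → 7.3119 [wait]

price = 7.3119
tree:
7.3119
13.1881 3.1571
22.8809 6.3637 0.8687
33.1059 12.3892 2.0745 0.0000
42.5676 22.8809 4.9542 0.0000 0.0000
51.3230 33.1059 11.8311 0.0000 0.0000 0.0000
59.4249 42.5676 22.8809 0.0000 0.0000 0.0000 0.0000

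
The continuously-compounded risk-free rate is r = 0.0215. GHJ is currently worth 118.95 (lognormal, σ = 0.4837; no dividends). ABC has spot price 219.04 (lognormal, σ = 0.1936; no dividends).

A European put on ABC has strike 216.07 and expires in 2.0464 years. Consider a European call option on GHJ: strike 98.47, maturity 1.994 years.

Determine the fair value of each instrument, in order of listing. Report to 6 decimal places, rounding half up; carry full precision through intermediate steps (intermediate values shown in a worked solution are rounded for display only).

price(ABC put K=216.07) = 17.815770
price(GHJ call K=98.47) = 42.365525

[ABC put K=216.07]
σ√T = 0.1936·√2.0464 = 0.276950
d₁ = (ln(S/K) + (r+σ²/2)T) / (σ√T) = (ln(219.04/216.07) + (0.0215+0.1936²/2)·2.0464) / 0.276950 = (0.013652 + 0.082348) / 0.276950 = 0.346634
d₂ = d₁ − σ√T = 0.346634 − 0.276950 = 0.069684
e^{−rT} = 0.956956
N(−d₁) = 0.364433,  N(−d₂) = 0.472222
price = K·e^{−rT}·N(−d₂) − S·N(−d₁) = 97.641227 − 79.825458 = 17.815770
[GHJ call K=98.47]
σ√T = 0.4837·√1.994 = 0.683028
d₁ = (ln(S/K) + (r+σ²/2)T) / (σ√T) = (ln(118.95/98.47) + (0.0215+0.4837²/2)·1.994) / 0.683028 = (0.188951 + 0.276135) / 0.683028 = 0.680918
d₂ = d₁ − σ√T = 0.680918 − 0.683028 = -0.002110
e^{−rT} = 0.958035
N(d₁) = 0.752038,  N(d₂) = 0.499158
price = S·N(d₁) − K·e^{−rT}·N(d₂) = 89.454950 − 47.089425 = 42.365525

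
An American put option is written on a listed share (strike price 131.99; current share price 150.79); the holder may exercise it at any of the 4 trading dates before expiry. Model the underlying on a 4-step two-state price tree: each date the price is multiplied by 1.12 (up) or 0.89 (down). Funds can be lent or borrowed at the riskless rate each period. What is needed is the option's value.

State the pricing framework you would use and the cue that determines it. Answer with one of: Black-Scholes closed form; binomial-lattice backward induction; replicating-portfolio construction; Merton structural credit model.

framework: binomial-lattice backward induction

Key observation: the defining feature is the embedded early-exercise option across 4 discrete dates on the spot-150.79 tree; pricing the strike-131.99 put means working backward with an exercise test at every node.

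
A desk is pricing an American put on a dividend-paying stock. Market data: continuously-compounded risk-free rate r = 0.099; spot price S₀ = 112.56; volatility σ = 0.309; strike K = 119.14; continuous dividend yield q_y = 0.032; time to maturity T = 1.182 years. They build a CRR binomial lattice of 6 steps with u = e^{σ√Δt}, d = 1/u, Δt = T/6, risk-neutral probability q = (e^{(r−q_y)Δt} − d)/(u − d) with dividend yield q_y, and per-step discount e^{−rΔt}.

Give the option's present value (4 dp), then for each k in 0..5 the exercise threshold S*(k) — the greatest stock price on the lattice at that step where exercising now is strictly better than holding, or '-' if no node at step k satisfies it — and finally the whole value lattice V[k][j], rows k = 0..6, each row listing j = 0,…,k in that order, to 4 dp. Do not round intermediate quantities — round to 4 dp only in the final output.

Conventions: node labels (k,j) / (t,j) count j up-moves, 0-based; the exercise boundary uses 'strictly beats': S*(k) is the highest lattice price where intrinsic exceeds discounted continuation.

price = 15.0017
boundary = - - 85.5575 74.5925 85.5575 98.1344
tree:
15.0017
22.8482 8.1590
33.5825 13.5762 3.3505
44.5475 21.8476 6.2773 0.7122
54.1072 33.5825 11.5913 1.4944 0.0000
62.4418 44.5475 21.0056 3.1358 0.0000 0.0000
69.7082 54.1072 33.5825 6.5800 0.0000 0.0000 0.0000

Δt=0.19700, u=1.14700, d=0.87184, q=0.51405, disc=e^(-rΔt)=0.98069
k=6 terminal: V=max(K-S,0) → 69.7082 54.1072 33.5825 6.5800 0.0000 0.0000 0.0000
k=5: j=0 S=56.6982 intr=62.4418 cont=60.4970 V=62.4418[EX]; j=1 S=74.5925 intr=44.5475 cont=42.7151 V=44.5475[EX]; j=2 S=98.1344 intr=21.0056 cont=19.3212 V=21.0056[EX]; j=3 S=129.1062 intr=0.0000 cont=3.1358 V=3.1358[hold]; j=4 S=169.8528 intr=0.0000 cont=0.0000 V=0.0000[hold]; j=5 S=223.4594 intr=0.0000 cont=0.0000 V=0.0000[hold]  S*(5)=98.1344
k=4: j=0 S=65.0328 intr=54.1072 cont=52.2148 V=54.1072[EX]; j=1 S=85.5575 intr=33.5825 cont=31.8190 V=33.5825[EX]; j=2 S=112.5600 intr=6.5800 cont=11.5913 V=11.5913[hold]; j=3 S=148.0846 intr=0.0000 cont=1.4944 V=1.4944[hold]; j=4 S=194.8210 intr=0.0000 cont=0.0000 V=0.0000[hold]  S*(4)=85.5575
k=3: j=0 S=74.5925 intr=44.5475 cont=42.7151 V=44.5475[EX]; j=1 S=98.1344 intr=21.0056 cont=21.8476 V=21.8476[hold]; j=2 S=129.1062 intr=0.0000 cont=6.2773 V=6.2773[hold]; j=3 S=169.8528 intr=0.0000 cont=0.7122 V=0.7122[hold]  S*(3)=74.5925
k=2: j=0 S=85.5575 intr=33.5825 cont=32.2435 V=33.5825[EX]; j=1 S=112.5600 intr=6.5800 cont=13.5762 V=13.5762[hold]; j=2 S=148.0846 intr=0.0000 cont=3.3505 V=3.3505[hold]  S*(2)=85.5575
k=1: j=0 S=98.1344 intr=21.0056 cont=22.8482 V=22.8482[hold]; j=1 S=129.1062 intr=0.0000 cont=8.1590 V=8.1590[hold]  S*(1)=-
k=0: j=0 S=112.5600 intr=6.5800 cont=15.0017 V=15.0017[hold]  S*(0)=-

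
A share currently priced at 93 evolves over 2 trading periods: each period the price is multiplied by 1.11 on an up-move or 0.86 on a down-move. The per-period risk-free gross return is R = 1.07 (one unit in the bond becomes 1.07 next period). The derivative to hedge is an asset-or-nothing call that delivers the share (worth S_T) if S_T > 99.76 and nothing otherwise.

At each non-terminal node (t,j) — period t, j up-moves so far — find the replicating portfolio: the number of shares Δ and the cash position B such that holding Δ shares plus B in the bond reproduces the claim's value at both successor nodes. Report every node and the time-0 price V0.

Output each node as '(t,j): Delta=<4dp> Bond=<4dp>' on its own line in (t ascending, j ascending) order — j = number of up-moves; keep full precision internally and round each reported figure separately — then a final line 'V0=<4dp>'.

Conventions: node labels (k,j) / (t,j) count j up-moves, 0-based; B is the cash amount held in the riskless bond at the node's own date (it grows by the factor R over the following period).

(0,0): Delta=3.8690 Bond=-289.2005
(1,0): Delta=0.0000 Bond=0.0000
(1,1): Delta=4.4400 Bond=-368.3864
V0=70.6187

Risk-neutral probability p* = (R−d)/(u−d) = (1.07−0.86)/(1.11−0.86) = 0.8400.
Terminal payoffs: V(2,0)=0.0000, V(2,1)=0.0000, V(2,2)=114.5853
  t=1,j=0: stock 79.9800 → up 88.7778 (V=0.0000), down 68.7828 (V=0.0000). Price 0.0000; hedge Δ=0.0000, bond B=0.0000.
  t=1,j=1: stock 103.2300 → up 114.5853 (V=114.5853), down 88.7778 (V=0.0000). Price 89.9548; hedge Δ=4.4400, bond B=-368.3864.
  t=0,j=0: stock 93.0000 → up 103.2300 (V=89.9548), down 79.9800 (V=0.0000). Price 70.6187; hedge Δ=3.8690, bond B=-289.2005.
Sanity check at the root: Δ(0,0)·S0 + B(0,0) reproduces V0 = 70.6187.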